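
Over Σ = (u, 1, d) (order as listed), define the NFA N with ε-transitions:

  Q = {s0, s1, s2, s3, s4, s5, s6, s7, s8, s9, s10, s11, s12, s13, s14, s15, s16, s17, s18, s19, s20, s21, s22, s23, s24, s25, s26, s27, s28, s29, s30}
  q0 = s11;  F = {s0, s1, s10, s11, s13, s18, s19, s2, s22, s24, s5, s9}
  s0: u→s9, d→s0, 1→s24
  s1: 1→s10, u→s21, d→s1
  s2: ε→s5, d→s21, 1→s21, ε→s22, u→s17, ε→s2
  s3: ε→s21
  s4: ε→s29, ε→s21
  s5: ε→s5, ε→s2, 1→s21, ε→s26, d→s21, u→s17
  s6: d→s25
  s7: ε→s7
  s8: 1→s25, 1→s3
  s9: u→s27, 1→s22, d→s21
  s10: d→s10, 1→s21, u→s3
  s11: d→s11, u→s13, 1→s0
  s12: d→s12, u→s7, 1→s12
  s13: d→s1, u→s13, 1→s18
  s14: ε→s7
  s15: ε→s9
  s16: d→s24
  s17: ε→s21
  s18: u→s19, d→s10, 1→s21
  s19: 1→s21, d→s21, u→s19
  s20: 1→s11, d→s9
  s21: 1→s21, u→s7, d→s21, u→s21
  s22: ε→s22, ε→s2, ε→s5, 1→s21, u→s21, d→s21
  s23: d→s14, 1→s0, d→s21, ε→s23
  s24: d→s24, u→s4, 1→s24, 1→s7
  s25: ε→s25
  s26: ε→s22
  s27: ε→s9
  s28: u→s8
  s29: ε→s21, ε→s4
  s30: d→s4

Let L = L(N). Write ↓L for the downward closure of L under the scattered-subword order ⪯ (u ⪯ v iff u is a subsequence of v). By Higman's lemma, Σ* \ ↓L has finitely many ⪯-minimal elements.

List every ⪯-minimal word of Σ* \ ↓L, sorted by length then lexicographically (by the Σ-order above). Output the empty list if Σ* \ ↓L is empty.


|Q|=31, |F|=12, |δ|=77 (22 ε).
min D↑ (11 st, q0=0, F={8}): 0:u→1,1→2,d→0 1:u→1,1→3,d→4 2:u→5,1→6,d→2 3:u→7,1→8,d→9 4:u→8,1→9,d→4 5:u→5,1→10,d→8 6:u→8,1→6,d→6 7:u→7,1→8,d→8 8:u→8,1→8,d→8 9:u→8,1→8,d→9 10:u→8,1→8,d→8 (ε-aug+det+¬).
'u11': run [20, 17, 11, 2] end={s21,s7} ∉↓L; 3/3 deletions ∈↓L.
'udu': run [20, 17, 5, 3] end={s21,s3,s7} — reject; 3/3 del acc.
'1ud': |S_i|=[20, 17, 13, 2] end={s21,s7} ∉↓L; 3/3 deletions ∈↓L.
'11u': |S_i|=[20, 17, 10, 5] end={s17,s21,s29,s4,s7} ∉↓L; 3/3 deletions ∈↓L.
4 words, ⪯-incomp.

A = [u11, udu, 1ud, 11u].


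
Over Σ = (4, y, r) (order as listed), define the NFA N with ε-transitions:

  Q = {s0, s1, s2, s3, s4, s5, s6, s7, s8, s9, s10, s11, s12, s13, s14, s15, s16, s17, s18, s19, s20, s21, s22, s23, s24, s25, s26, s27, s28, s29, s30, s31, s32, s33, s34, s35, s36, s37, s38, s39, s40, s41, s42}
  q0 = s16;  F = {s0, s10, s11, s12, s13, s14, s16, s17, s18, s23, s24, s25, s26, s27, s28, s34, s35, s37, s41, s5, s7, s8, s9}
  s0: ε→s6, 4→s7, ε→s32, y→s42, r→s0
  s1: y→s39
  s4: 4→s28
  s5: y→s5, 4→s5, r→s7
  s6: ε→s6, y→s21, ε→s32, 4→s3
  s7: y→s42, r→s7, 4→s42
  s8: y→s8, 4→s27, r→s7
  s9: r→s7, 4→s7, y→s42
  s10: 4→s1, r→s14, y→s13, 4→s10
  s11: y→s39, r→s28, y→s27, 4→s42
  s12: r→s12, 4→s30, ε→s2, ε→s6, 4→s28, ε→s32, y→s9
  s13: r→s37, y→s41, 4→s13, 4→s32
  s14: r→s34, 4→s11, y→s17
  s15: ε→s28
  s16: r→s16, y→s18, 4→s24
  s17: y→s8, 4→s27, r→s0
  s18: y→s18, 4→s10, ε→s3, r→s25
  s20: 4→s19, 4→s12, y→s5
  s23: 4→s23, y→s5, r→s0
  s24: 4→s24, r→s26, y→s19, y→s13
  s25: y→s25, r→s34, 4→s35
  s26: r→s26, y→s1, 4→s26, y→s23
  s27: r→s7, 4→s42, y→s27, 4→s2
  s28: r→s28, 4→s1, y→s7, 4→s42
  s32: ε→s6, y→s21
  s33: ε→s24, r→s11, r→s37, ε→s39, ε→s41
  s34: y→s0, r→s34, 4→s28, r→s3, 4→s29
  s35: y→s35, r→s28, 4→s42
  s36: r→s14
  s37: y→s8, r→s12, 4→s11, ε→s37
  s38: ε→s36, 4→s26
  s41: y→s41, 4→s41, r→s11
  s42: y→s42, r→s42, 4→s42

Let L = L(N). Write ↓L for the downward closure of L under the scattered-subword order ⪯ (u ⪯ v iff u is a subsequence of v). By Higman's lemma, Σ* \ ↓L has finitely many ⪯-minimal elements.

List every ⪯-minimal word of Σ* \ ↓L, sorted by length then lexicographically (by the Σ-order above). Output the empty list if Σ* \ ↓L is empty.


min(Σ*\↓L) = [yr44, 4yyr4, 4ryry, yrryy].

|Q|=43, |F|=23, |δ|=109 (15 ε).
min D↑ (24 st, q0=0, F={19}): 0:4→1,y→2,r→0 1:4→1,y→3,r→4 2:4→5,y→2,r→6 3:4→3,y→7,r→8 4:4→4,y→9,r→4 5:4→5,y→3,r→10 6:4→11,y→6,r→12 7:4→7,y→7,r→13 8:4→13,y→14,r→15 9:4→9,y→16,r→17 10:4→13,y→18,r→12 11:4→19,y→11,r→20 12:4→20,y→17,r→12 13:4→19,y→21,r→20 14:4→21,y→14,r→22 15:4→20,y→23,r→15 16:4→16,y→16,r→22 17:4→22,y→19,r→17 18:4→21,y→14,r→17 19:4→19,y→19,r→19 20:4→19,y→22,r→20 21:4→19,y→21,r→22 22:4→19,y→19,r→22 23:4→22,y→19,r→22.
'yr44': N↓-sim [34, 31, 24, 12, 4] end={s1,s2,s39,s42} rej; 4/4 single-dels accept.
'4yyr4': run [34, 31, 25, 14, 8, 4] end={s1,s2,s39,s42} ∉↓L; 5/5 single-dels accept.
'4ryry': run [34, 31, 25, 16, 7, 2] end={s21,s42} rej; 5/5 del acc.
'yrryy': |S_i|=[34, 31, 24, 16, 9, 2] end={s21,s42} rej; 5/5 del acc.
4 words, ⪯-incomp.


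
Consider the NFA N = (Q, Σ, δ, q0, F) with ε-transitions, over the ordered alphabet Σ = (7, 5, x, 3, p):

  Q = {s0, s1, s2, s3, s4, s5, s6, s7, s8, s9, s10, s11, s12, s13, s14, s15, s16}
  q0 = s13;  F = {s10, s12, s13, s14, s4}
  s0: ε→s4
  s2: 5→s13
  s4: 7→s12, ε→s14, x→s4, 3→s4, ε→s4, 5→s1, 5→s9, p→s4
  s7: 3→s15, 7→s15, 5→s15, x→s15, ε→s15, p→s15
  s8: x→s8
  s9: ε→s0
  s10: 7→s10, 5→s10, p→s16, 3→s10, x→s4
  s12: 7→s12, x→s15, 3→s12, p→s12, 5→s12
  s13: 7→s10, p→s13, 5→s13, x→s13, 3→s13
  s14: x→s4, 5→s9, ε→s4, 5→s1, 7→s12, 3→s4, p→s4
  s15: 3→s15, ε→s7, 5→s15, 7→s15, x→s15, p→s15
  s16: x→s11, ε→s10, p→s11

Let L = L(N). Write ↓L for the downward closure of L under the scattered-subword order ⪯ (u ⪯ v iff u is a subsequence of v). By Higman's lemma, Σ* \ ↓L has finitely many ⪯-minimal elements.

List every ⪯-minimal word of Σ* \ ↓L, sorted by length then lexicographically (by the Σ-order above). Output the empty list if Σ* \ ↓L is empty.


A = [7x7x].

|Q|=17, |F|=5, |δ|=49 (8 ε).
min D↑ (5 st, q0=0, F={4}): 0:7→1,5→0,x→0,3→0,p→0 1:7→1,5→1,x→2,3→1,p→1 2:7→3,5→2,x→2,3→2,p→2 3:7→3,5→3,x→4,3→3,p→3 4:7→4,5→4,x→4,3→4,p→4.
'7x7x': run [12, 11, 9, 3, 2] end={s15,s7} — reject; 4/4 single-dels accept.
1 obstructions.


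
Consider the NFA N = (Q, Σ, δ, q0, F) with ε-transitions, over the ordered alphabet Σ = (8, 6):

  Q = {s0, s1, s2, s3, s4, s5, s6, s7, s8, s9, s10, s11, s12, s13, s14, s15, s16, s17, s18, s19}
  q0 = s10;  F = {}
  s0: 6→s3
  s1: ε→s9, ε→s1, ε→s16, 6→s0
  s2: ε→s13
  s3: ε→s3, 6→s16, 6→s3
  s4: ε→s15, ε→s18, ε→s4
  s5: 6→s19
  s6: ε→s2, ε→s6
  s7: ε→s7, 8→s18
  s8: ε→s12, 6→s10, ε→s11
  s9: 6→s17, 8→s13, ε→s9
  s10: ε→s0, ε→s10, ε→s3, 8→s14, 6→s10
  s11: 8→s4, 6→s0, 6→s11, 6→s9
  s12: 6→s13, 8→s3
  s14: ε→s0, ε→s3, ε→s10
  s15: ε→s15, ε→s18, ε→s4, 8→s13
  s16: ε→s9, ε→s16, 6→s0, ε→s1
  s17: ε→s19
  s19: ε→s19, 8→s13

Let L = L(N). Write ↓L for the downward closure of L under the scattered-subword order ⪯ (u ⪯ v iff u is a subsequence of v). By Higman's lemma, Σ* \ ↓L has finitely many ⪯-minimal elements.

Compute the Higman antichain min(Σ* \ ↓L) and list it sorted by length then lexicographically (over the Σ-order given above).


A = [ε].

|Q|=20, |F|=0, |δ|=48 (28 ε).
min D↑ (1 st, q0=0, F={0}): 0:8→0,6→0.
ε ∈ L(D↑) — L = ∅.


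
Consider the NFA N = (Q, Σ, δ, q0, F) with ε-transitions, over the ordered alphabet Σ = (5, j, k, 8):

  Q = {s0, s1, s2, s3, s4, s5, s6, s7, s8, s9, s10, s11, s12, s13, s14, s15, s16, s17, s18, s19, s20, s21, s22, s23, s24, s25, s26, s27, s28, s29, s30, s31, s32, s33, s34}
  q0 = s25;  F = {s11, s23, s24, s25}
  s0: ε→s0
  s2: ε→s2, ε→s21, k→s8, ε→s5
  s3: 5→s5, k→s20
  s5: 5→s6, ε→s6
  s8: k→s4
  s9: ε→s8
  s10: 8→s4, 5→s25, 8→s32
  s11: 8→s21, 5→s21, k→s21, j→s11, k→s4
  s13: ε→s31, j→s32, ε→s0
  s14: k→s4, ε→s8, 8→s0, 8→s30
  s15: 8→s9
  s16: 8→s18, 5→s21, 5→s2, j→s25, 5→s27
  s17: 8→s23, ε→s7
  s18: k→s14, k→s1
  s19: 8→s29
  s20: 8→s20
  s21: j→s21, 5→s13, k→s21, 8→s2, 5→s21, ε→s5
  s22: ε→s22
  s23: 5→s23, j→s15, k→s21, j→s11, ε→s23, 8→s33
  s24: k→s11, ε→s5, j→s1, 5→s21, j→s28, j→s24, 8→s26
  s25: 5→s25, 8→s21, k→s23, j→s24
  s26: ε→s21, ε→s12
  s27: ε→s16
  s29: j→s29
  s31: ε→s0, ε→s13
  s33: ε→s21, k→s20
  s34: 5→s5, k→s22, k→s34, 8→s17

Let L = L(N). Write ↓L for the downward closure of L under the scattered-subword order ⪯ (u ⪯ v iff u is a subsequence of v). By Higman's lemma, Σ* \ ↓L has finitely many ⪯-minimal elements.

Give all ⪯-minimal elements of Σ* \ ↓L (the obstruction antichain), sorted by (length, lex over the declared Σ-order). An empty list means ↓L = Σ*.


|Q|=35, |F|=4, |δ|=74 (20 ε).
min D↑ (5 st, q0=0, F={3}): 0:5→0,j→1,k→2,8→3 1:5→3,j→1,k→4,8→3 2:5→2,j→4,k→3,8→3 3:5→3,j→3,k→3,8→3 4:5→3,j→4,k→3,8→3 (ε-aug+det+¬).
'8': N↓-sim [22, 15] end={s0,s12,s13,s2,s20,s21,s26,s31,s32,s33,s4,s5,…} rej; 1/1 del acc.
'j5': N↓-sim [22, 18, 10] end={s0,s13,s2,s21,s31,s32,s4,s5,s6,s8} ∉↓L; 2/2 single-dels accept.
'kk': |S_i|=[22, 16, 11] end={s0,s13,s2,s20,s21,s31,s32,s4,s5,s6,s8} rej; 2/2 deletions ∈↓L.
3 obstructions.

A = [8, j5, kk].


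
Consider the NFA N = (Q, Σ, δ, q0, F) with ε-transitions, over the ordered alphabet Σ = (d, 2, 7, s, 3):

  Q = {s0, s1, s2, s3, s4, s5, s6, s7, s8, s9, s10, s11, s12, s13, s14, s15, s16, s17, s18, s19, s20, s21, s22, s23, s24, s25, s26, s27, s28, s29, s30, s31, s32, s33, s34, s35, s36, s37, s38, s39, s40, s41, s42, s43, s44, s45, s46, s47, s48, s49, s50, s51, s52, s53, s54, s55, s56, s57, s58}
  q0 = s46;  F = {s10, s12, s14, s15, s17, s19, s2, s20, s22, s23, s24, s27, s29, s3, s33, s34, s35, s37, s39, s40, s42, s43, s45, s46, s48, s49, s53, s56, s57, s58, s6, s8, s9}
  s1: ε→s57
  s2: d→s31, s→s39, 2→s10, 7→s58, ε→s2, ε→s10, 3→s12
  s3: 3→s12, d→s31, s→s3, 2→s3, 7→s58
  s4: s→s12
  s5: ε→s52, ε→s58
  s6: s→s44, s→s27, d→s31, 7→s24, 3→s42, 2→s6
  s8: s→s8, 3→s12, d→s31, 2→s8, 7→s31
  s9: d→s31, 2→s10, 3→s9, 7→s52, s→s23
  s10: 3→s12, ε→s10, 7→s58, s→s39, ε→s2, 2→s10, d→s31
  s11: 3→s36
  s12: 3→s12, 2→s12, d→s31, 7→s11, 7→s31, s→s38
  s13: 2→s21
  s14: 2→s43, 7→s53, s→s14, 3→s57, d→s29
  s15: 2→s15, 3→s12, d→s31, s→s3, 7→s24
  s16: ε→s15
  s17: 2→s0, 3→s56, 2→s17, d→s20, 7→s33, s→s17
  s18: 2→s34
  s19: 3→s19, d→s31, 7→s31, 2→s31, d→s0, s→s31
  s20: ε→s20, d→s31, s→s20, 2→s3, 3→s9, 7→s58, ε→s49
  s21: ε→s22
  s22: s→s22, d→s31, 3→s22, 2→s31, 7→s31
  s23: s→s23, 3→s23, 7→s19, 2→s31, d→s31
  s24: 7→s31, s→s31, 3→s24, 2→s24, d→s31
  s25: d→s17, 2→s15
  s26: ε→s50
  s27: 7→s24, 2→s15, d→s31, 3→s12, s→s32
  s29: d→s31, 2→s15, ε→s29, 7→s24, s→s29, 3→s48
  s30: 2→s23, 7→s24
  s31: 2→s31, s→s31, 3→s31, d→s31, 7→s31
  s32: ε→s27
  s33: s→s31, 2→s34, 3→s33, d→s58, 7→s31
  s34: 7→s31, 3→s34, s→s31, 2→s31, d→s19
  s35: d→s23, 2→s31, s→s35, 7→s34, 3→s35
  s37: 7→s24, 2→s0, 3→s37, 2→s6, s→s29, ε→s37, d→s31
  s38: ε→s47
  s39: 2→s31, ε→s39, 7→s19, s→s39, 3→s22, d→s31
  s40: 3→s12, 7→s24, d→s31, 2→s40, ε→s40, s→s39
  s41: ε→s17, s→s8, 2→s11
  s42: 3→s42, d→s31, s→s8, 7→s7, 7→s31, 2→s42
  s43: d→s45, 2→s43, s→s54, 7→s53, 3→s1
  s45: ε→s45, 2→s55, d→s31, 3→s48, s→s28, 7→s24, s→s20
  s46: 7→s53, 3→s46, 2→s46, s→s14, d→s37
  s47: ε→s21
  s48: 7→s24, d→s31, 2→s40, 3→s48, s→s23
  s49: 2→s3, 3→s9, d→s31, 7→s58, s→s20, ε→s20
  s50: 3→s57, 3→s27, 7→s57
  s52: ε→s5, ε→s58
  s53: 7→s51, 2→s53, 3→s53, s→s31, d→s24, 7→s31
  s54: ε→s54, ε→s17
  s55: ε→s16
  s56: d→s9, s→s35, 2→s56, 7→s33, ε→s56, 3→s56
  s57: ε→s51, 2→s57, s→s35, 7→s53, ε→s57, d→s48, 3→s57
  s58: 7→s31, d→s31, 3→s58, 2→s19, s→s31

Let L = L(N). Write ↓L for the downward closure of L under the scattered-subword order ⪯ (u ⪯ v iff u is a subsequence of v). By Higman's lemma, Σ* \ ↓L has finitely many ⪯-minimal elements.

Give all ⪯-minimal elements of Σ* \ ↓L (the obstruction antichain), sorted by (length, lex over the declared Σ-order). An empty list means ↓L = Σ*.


A = [dd, 77, 7s, d237, s3s2, s2s722].

|Q|=59, |F|=33, |δ|=221 (30 ε).
min D↑ (32 st, q0=0, F={4}): 0:d→1,2→0,7→2,s→3,3→0 1:d→4,2→5,7→6,s→7,3→1 2:d→6,2→2,7→4,s→4,3→2 3:d→7,2→8,7→2,s→3,3→9 4:d→4,2→4,7→4,s→4,3→4 5:d→4,2→5,7→6,s→10,3→11 6:d→4,2→6,7→4,s→4,3→6 7:d→4,2→12,7→6,s→7,3→13 8:d→14,2→8,7→2,s→15,3→9 9:d→13,2→9,7→2,s→16,3→9 10:d→4,2→12,7→6,s→10,3→17 11:d→4,2→11,7→4,s→18,3→11 12:d→4,2→12,7→6,s→19,3→17 13:d→4,2→20,7→6,s→21,3→13 14:d→4,2→12,7→6,s→22,3→13 15:d→22,2→15,7→23,s→15,3→24 16:d→21,2→4,7→25,s→16,3→16 17:d→4,2→17,7→4,s→26,3→17 18:d→4,2→18,7→4,s→18,3→17 19:d→4,2→19,7→27,s→19,3→17 20:d→4,2→20,7→6,s→28,3→17 21:d→4,2→4,7→29,s→21,3→21 22:d→4,2→19,7→27,s→22,3→30 23:d→27,2→25,7→4,s→4,3→23 24:d→30,2→24,7→23,s→16,3→24 25:d→29,2→4,7→4,s→4,3→25 26:d→4,2→4,7→4,s→26,3→26 27:d→4,2→29,7→4,s→4,3→27 28:d→4,2→4,7→29,s→28,3→26 29:d→4,2→4,7→4,s→4,3→29 30:d→4,2→31,7→27,s→21,3→30 31:d→4,2→31,7→27,s→28,3→17 [Hopcroft].
'dd': N↓-sim [51, 38, 2] end={s0,s31} rej; 2/2 deletions ∈↓L.
'77': |S_i|=[51, 14, 2] end={s31,s51} rej; 2/2 deletions ∈↓L.
'7s': run [51, 14, 1] end={s31} — reject; 2/2 del acc.
'd237': |S_i|=[51, 38, 27, 15, 4] end={s11,s31,s36,s7} — reject; 4/4 del acc.
's3s2': N↓-sim [51, 46, 29, 11, 1] end={s31} ∉↓L; 4/4 single-dels accept.
's2s722': run [51, 46, 41, 29, 10, 4, 1] end={s31} ∉↓L; 6/6 del acc.
6 minimals (antichain).


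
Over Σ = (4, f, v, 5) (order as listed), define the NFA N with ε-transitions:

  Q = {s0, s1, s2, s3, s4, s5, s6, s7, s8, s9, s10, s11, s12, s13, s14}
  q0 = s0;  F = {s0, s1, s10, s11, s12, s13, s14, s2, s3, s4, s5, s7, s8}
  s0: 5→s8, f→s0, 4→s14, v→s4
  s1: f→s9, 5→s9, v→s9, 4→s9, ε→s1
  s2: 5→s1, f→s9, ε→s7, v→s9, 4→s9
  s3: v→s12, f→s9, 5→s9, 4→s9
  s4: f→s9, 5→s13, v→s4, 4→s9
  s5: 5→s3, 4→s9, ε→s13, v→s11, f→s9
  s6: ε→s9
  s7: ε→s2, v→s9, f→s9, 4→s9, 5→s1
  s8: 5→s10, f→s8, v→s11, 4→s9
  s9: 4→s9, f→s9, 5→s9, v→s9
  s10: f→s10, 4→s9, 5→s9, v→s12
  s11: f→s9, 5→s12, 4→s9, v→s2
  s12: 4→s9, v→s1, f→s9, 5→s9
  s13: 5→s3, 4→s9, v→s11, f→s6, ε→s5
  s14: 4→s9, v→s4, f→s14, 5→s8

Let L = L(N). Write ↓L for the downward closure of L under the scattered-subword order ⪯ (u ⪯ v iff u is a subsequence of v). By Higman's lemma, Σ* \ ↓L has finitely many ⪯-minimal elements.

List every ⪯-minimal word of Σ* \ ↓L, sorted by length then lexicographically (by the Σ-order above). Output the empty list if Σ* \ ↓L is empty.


min(Σ*\↓L) = [44, v4, vf, 54, 555, 5vvv].

|Q|=15, |F|=13, |δ|=62 (6 ε).
min D↑ (12 st, q0=0, F={4}): 0:4→1,f→0,v→2,5→3 1:4→4,f→1,v→2,5→3 2:4→4,f→4,v→2,5→5 3:4→4,f→3,v→6,5→7 4:4→4,f→4,v→4,5→4 5:4→4,f→4,v→6,5→8 6:4→4,f→4,v→9,5→10 7:4→4,f→7,v→10,5→4 8:4→4,f→4,v→10,5→4 9:4→4,f→4,v→4,5→11 10:4→4,f→4,v→11,5→4 11:4→4,f→4,v→4,5→4 [Hopcroft].
'44': |S_i|=[15, 14, 1] end={s9} rej; 2/2 del acc.
'v4': |S_i|=[15, 11, 1] end={s9} rej; 2/2 deletions ∈↓L.
'vf': run [15, 11, 2] end={s6,s9} — reject; 2/2 del acc.
'54': N↓-sim [15, 12, 1] end={s9} — reject; 2/2 single-dels accept.
'555': run [15, 12, 5, 1] end={s9} — reject; 3/3 del acc.
'5vvv': |S_i|=[15, 12, 6, 4, 1] end={s9} rej; 4/4 single-dels accept.
6 obstructions.


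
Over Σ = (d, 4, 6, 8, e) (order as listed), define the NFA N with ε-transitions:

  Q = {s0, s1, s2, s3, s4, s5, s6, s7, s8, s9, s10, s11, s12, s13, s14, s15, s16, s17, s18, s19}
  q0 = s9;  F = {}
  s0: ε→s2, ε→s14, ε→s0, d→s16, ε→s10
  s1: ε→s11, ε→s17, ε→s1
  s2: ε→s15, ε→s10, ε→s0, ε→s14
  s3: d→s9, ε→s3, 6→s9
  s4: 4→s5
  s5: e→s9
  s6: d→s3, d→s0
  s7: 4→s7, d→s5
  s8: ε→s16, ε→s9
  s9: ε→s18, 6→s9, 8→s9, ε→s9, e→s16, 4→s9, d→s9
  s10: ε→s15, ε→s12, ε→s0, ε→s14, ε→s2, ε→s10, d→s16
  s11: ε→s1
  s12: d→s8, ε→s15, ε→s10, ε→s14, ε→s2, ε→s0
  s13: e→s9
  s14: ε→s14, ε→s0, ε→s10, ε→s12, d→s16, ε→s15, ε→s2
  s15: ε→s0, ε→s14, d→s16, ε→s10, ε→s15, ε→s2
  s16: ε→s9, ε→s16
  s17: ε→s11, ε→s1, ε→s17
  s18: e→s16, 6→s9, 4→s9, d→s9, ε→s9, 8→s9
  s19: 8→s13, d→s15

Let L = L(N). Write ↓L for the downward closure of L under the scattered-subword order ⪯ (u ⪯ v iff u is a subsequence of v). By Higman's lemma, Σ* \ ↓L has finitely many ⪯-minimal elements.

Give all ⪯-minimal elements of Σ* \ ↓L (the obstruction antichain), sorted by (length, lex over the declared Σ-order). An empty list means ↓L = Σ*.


|Q|=20, |F|=0, |δ|=71 (45 ε).
min D↑ (1 st, q0=0, F={0}): 0:d→0,4→0,6→0,8→0,e→0.
ε ∈ L(D↑) — L = ∅.

Antichain: [ε].


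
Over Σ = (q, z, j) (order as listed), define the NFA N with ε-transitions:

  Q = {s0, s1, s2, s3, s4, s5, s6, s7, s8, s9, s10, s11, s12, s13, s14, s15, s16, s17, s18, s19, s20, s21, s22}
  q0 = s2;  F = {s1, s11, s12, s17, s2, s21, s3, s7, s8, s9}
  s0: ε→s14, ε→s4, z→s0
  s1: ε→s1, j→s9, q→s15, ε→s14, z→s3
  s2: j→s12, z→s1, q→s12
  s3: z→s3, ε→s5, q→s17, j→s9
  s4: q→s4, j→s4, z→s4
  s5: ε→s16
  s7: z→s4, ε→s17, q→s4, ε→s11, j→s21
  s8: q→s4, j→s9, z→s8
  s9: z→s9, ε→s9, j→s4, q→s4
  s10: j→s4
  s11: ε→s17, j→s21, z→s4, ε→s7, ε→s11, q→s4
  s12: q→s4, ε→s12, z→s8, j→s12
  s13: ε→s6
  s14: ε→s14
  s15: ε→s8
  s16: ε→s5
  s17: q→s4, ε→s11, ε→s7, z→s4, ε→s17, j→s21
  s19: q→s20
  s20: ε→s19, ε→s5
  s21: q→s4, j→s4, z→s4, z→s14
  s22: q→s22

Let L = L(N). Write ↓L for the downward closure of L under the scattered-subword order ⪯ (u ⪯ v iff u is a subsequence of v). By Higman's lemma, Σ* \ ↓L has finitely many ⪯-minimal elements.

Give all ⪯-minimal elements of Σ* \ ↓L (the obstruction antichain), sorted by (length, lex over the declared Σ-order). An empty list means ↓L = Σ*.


min(Σ*\↓L) = [qq, jq, zjj, zzqz].

|Q|=23, |F|=10, |δ|=60 (22 ε).
min D↑ (9 st, q0=0, F={3}): 0:q→1,z→2,j→1 1:q→3,z→4,j→1 2:q→4,z→5,j→6 3:q→3,z→3,j→3 4:q→3,z→4,j→6 5:q→7,z→5,j→6 6:q→3,z→6,j→3 7:q→3,z→3,j→8 8:q→3,z→3,j→3.
'qq': run [15, 10, 1] end={s4} rej; 2/2 deletions ∈↓L.
'jq': run [15, 6, 1] end={s4} rej; 2/2 deletions ∈↓L.
'zjj': |S_i|=[15, 13, 4, 1] end={s4} — reject; 3/3 single-dels accept.
'zzqz': run [15, 13, 11, 6, 2] end={s14,s4} rej; 4/4 del acc.
4 minimals (antichain).


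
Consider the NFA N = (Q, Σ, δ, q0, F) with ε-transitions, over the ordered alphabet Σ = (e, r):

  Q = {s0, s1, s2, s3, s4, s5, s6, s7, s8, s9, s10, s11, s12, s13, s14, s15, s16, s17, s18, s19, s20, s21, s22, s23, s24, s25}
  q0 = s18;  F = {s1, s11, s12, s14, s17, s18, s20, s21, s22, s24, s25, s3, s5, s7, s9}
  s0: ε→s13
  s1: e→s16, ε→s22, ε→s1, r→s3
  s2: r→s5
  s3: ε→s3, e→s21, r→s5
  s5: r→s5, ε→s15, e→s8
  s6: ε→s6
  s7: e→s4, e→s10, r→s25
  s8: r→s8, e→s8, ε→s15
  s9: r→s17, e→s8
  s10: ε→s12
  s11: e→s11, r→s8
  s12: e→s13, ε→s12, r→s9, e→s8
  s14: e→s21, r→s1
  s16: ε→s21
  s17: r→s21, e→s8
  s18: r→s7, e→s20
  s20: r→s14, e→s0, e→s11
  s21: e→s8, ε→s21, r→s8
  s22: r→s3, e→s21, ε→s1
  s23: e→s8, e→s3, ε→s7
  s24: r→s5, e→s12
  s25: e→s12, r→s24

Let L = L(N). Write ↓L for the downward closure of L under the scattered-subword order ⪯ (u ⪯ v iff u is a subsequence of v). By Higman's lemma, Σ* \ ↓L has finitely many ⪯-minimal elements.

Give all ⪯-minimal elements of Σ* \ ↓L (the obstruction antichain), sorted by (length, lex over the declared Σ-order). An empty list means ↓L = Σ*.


|Q|=26, |F|=15, |δ|=51 (13 ε).
min D↑ (15 st, q0=0, F={7}): 0:e→1,r→2 1:e→3,r→4 2:e→5,r→6 3:e→3,r→7 4:e→8,r→9 5:e→7,r→10 6:e→5,r→11 7:e→7,r→7 8:e→7,r→7 9:e→8,r→12 10:e→7,r→13 11:e→5,r→14 12:e→8,r→14 13:e→7,r→8 14:e→7,r→14 [Hopcroft].
'eer': run [22, 18, 7, 2] end={s15,s8} — reject; 3/3 single-dels accept.
'ree': run [22, 18, 10, 3] end={s13,s15,s8} rej; 3/3 single-dels accept.
'rrrre': N↓-sim [22, 18, 14, 10, 6, 2] end={s15,s8} ∉↓L; 5/5 single-dels accept.
'rerrrr': |S_i|=[22, 18, 10, 5, 4, 3, 2] end={s15,s8} rej; 6/6 single-dels accept.
4 words, ⪯-incomp.

A = [eer, ree, rrrre, rerrrr].


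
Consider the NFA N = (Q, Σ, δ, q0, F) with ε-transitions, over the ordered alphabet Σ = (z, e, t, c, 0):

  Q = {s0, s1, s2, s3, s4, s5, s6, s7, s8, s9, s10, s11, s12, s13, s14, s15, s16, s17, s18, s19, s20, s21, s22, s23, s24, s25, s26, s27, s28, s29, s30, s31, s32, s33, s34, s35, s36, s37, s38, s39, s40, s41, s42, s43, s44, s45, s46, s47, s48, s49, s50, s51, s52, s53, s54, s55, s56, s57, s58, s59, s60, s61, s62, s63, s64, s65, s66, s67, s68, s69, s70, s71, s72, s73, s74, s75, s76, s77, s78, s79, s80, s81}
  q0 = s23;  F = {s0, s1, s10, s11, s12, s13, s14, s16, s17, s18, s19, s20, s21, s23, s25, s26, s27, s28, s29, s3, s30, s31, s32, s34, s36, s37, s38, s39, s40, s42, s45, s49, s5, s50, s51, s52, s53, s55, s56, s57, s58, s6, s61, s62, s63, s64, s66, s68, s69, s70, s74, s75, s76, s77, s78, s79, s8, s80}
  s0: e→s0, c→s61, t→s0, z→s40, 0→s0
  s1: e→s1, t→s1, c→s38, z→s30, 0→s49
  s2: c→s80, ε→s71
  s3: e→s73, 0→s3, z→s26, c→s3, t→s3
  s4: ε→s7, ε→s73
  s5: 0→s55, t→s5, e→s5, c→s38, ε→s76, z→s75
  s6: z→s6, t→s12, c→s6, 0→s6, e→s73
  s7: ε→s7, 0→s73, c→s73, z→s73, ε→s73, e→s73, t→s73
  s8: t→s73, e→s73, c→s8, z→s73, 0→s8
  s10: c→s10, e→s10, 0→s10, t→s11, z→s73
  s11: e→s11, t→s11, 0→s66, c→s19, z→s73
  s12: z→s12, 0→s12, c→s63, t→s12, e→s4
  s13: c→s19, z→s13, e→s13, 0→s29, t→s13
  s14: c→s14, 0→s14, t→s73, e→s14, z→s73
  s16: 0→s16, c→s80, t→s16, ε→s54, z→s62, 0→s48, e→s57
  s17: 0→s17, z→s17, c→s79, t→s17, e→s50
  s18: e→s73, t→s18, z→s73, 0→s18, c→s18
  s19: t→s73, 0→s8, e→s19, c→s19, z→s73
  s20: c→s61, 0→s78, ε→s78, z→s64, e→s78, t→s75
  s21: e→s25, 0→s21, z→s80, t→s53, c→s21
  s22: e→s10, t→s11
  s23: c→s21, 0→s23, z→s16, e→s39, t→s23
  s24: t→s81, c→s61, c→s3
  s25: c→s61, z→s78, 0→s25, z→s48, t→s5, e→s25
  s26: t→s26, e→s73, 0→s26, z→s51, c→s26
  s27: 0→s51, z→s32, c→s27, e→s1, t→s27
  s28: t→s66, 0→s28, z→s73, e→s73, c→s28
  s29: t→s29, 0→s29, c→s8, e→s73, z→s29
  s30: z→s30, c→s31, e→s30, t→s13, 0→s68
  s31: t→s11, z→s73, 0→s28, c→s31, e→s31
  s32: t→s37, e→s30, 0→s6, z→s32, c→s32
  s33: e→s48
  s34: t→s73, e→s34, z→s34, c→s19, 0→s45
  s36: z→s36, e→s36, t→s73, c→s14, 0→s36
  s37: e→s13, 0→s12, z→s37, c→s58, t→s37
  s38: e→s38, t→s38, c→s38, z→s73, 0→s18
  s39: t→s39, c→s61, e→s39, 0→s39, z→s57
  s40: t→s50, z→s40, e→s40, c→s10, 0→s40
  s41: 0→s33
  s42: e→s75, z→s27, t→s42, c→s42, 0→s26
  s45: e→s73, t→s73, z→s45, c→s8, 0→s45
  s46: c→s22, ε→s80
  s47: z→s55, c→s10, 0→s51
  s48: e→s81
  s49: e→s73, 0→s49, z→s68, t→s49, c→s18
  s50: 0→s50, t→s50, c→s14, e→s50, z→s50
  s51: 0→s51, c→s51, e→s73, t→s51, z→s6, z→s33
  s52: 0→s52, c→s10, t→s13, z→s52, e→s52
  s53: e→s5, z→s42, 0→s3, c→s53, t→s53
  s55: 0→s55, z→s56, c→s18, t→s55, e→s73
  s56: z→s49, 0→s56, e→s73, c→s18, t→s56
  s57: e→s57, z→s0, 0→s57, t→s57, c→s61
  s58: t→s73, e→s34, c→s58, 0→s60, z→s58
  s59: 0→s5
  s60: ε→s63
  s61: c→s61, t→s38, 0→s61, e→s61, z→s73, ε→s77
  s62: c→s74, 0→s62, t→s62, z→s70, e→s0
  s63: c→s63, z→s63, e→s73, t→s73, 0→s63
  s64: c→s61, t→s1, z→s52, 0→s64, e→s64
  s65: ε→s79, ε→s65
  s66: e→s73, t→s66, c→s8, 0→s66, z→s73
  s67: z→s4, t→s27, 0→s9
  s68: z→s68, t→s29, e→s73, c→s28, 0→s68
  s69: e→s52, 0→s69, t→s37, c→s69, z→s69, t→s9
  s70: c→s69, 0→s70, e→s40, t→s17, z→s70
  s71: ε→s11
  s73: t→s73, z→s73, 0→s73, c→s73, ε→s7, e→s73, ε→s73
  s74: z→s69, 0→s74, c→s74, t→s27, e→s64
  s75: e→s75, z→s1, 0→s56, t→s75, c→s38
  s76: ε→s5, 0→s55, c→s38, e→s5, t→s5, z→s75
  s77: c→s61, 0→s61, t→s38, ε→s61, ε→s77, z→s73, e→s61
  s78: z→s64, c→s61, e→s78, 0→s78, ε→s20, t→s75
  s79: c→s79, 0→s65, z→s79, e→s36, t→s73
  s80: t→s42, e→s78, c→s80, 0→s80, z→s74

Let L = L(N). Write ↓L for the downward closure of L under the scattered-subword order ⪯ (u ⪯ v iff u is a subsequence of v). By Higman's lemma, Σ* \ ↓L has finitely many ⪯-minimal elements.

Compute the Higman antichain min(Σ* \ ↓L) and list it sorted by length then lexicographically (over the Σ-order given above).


|Q|=82, |F|=58, |δ|=341 (20 ε).
min D↑ (56 st, q0=0, F={15}): 0:z→1,e→2,t→0,c→3,0→0 1:z→4,e→5,t→1,c→6,0→1 2:z→5,e→2,t→2,c→7,0→2 3:z→6,e→8,t→9,c→3,0→3 4:z→10,e→11,t→4,c→12,0→4 5:z→11,e→5,t→5,c→7,0→5 6:z→12,e→13,t→14,c→6,0→6 7:z→15,e→7,t→16,c→7,0→7 8:z→13,e→8,t→17,c→7,0→8 9:z→14,e→17,t→9,c→9,0→18 10:z→10,e→19,t→20,c→21,0→10 11:z→19,e→11,t→11,c→7,0→11 12:z→21,e→22,t→23,c→12,0→12 13:z→22,e→13,t→24,c→7,0→13 14:z→23,e→24,t→14,c→14,0→25 15:z→15,e→15,t→15,c→15,0→15 16:z→15,e→16,t→16,c→16,0→26 17:z→24,e→17,t→17,c→16,0→27 18:z→25,e→15,t→18,c→18,0→18 19:z→19,e→19,t→28,c→29,0→19 20:z→20,e→28,t→20,c→30,0→20 21:z→21,e→31,t→32,c→21,0→21 22:z→31,e→22,t→33,c→7,0→22 23:z→34,e→33,t→23,c→23,0→35 24:z→33,e→24,t→24,c→16,0→36 25:z→35,e→15,t→25,c→25,0→25 26:z→15,e→15,t→26,c→26,0→26 27:z→36,e→15,t→27,c→26,0→27 28:z→28,e→28,t→28,c→37,0→28 29:z→15,e→29,t→38,c→29,0→29 30:z→30,e→39,t→15,c→30,0→30 31:z→31,e→31,t→40,c→29,0→31 32:z→32,e→40,t→32,c→41,0→42 33:z→43,e→33,t→33,c→16,0→44 34:z→34,e→43,t→32,c→34,0→45 35:z→45,e→15,t→35,c→35,0→35 36:z→44,e→15,t→36,c→26,0→36 37:z→15,e→37,t→15,c→37,0→37 38:z→15,e→38,t→38,c→46,0→47 39:z→39,e→39,t→15,c→37,0→39 40:z→40,e→40,t→40,c→46,0→48 41:z→41,e→49,t→15,c→41,0→50 42:z→42,e→15,t→42,c→50,0→42 43:z→43,e→43,t→40,c→51,0→52 44:z→52,e→15,t→44,c→26,0→44 45:z→45,e→15,t→42,c→45,0→45 46:z→15,e→46,t→15,c→46,0→53 47:z→15,e→15,t→47,c→53,0→47 48:z→48,e→15,t→48,c→53,0→48 49:z→49,e→49,t→15,c→46,0→54 50:z→50,e→15,t→15,c→50,0→50 51:z→15,e→51,t→38,c→51,0→55 52:z→52,e→15,t→48,c→55,0→52 53:z→15,e→15,t→15,c→53,0→53 54:z→54,e→15,t→15,c→53,0→54 55:z→15,e→15,t→47,c→55,0→55.
'ecz': |S_i|=[68, 41, 14, 2] end={s7,s73} — reject; 3/3 del acc.
'ct0e': run [68, 57, 41, 23, 5] end={s4,s48,s7,s73,s81} rej; 4/4 single-dels accept.
'zzztct': run [68, 59, 49, 37, 23, 13, 2] end={s7,s73} ∉↓L; 6/6 del acc.
3 words, ⪯-incomp.

A = [ecz, ct0e, zzztct].


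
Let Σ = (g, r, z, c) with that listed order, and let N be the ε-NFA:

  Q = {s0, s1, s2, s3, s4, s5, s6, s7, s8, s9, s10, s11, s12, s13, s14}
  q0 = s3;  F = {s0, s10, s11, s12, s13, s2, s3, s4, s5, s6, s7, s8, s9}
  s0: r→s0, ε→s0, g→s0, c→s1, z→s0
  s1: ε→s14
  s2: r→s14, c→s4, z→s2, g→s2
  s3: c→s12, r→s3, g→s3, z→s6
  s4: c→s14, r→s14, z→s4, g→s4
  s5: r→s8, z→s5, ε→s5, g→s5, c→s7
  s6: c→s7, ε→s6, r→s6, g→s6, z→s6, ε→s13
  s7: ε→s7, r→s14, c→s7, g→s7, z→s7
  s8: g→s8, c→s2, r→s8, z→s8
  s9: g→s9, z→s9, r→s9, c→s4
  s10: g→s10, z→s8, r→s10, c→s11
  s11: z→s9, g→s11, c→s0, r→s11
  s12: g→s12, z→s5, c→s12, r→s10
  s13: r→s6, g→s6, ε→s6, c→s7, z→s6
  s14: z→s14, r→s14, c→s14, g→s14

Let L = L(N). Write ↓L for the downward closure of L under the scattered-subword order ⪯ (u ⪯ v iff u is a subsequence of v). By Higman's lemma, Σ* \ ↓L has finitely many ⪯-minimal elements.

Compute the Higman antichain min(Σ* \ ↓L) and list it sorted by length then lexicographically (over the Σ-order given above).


min(Σ*\↓L) = [zcr, crccc].

|Q|=15, |F|=13, |δ|=63 (7 ε).
min D↑ (13 st, q0=0, F={6}): 0:g→0,r→0,z→1,c→2 1:g→1,r→1,z→1,c→3 2:g→2,r→4,z→5,c→2 3:g→3,r→6,z→3,c→3 4:g→4,r→4,z→7,c→8 5:g→5,r→7,z→5,c→3 6:g→6,r→6,z→6,c→6 7:g→7,r→7,z→7,c→9 8:g→8,r→8,z→10,c→11 9:g→9,r→6,z→9,c→12 10:g→10,r→10,z→10,c→12 11:g→11,r→11,z→11,c→6 12:g→12,r→6,z→12,c→6.
'zcr': |S_i|=[15, 11, 5, 1] end={s14} rej; 3/3 single-dels accept.
'crccc': |S_i|=[15, 12, 9, 7, 4, 2] end={s1,s14} — reject; 5/5 single-dels accept.
2 minimals (antichain).


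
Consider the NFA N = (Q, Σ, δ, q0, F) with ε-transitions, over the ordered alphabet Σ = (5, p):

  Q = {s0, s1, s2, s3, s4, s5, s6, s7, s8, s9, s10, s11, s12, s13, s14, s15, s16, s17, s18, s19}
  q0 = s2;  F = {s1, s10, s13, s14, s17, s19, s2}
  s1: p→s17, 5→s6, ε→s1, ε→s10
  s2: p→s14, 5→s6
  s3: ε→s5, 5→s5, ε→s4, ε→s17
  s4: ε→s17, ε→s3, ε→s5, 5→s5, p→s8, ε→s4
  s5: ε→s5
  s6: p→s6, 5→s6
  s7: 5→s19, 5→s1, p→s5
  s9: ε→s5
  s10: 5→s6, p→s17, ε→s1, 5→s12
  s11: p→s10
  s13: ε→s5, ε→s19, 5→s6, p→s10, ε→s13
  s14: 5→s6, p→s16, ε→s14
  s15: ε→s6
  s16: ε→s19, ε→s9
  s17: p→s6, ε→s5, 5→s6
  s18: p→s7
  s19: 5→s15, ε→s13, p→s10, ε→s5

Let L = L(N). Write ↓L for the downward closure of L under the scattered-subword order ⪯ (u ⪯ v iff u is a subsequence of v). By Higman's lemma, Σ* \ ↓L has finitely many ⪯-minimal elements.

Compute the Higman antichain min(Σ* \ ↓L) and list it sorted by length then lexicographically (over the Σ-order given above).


A = [5, ppppp].

|Q|=20, |F|=7, |δ|=47 (22 ε).
min D↑ (6 st, q0=0, F={1}): 0:5→1,p→2 1:5→1,p→1 2:5→1,p→3 3:5→1,p→4 4:5→1,p→5 5:5→1,p→1.
'5': run [13, 3] end={s12,s15,s6} ∉↓L; 1/1 del acc.
'ppppp': N↓-sim [13, 12, 11, 6, 3, 1] end={s6} — reject; 5/5 deletions ∈↓L.
2 obstructions.


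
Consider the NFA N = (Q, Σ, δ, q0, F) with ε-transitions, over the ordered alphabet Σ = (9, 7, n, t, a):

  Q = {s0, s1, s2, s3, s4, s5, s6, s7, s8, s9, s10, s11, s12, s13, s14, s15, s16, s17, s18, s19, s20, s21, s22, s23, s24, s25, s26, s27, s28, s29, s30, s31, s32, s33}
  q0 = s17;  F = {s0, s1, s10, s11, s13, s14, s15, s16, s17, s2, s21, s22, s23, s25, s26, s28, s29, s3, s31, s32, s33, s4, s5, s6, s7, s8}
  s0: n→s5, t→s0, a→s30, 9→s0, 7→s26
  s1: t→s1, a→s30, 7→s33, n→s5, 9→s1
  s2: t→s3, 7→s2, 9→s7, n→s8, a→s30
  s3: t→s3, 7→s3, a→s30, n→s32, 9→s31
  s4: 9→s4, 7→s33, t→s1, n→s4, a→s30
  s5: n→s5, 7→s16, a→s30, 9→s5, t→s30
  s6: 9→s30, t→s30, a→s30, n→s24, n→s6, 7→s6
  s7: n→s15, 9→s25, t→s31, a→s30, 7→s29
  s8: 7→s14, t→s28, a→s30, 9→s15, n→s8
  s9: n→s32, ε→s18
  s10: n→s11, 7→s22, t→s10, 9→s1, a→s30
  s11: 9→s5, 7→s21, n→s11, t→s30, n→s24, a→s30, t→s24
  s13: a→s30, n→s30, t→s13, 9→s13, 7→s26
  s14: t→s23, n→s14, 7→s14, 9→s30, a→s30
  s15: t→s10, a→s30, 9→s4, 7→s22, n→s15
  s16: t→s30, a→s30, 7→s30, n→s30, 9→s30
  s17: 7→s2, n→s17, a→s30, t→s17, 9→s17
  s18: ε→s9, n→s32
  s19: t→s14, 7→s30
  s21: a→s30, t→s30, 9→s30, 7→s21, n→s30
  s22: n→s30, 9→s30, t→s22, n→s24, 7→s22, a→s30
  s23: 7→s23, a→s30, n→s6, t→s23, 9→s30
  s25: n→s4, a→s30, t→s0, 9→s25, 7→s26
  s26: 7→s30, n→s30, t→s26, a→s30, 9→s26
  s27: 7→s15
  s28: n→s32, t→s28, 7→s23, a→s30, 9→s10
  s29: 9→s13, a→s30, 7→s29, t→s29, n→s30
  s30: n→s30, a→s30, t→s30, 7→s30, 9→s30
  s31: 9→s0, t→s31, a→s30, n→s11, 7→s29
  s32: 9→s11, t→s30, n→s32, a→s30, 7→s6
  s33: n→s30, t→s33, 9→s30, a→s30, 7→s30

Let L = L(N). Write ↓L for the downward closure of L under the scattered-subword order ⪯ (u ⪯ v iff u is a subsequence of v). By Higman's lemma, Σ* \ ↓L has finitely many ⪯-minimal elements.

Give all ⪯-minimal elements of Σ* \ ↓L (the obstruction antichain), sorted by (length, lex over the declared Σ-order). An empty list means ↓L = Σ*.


|Q|=34, |F|=26, |δ|=146 (2 ε).
min D↑ (27 st, q0=0, F={2}): 0:9→0,7→1,n→0,t→0,a→2 1:9→3,7→1,n→4,t→5,a→2 2:9→2,7→2,n→2,t→2,a→2 3:9→6,7→7,n→8,t→9,a→2 4:9→8,7→10,n→4,t→11,a→2 5:9→9,7→5,n→12,t→5,a→2 6:9→6,7→13,n→14,t→15,a→2 7:9→16,7→7,n→2,t→7,a→2 8:9→14,7→17,n→8,t→18,a→2 9:9→15,7→7,n→19,t→9,a→2 10:9→2,7→10,n→10,t→20,a→2 11:9→18,7→20,n→12,t→11,a→2 12:9→19,7→21,n→12,t→2,a→2 13:9→13,7→2,n→2,t→13,a→2 14:9→14,7→22,n→14,t→23,a→2 15:9→15,7→13,n→24,t→15,a→2 16:9→16,7→13,n→2,t→16,a→2 17:9→2,7→17,n→2,t→17,a→2 18:9→23,7→17,n→19,t→18,a→2 19:9→24,7→25,n→19,t→2,a→2 20:9→2,7→20,n→21,t→20,a→2 21:9→2,7→21,n→21,t→2,a→2 22:9→2,7→2,n→2,t→22,a→2 23:9→23,7→22,n→24,t→23,a→2 24:9→24,7→26,n→24,t→2,a→2 25:9→2,7→25,n→2,t→2,a→2 26:9→2,7→2,n→2,t→2,a→2 (ε-aug+det+¬).
'a': |S_i|=[28, 1] end={s30} — reject; 1/1 single-dels accept.
'797n': N↓-sim [28, 27, 19, 9, 2] end={s24,s30} ∉↓L; 4/4 del acc.
'7n79': N↓-sim [28, 27, 18, 9, 1] end={s30} rej; 4/4 deletions ∈↓L.
'7tnt': N↓-sim [28, 27, 20, 8, 2] end={s24,s30} — reject; 4/4 single-dels accept.
'79977': run [28, 27, 19, 10, 4, 1] end={s30} — reject; 5/5 deletions ∈↓L.
5 words, ⪯-incomp.

min(Σ*\↓L) = [a, 797n, 7n79, 7tnt, 79977].


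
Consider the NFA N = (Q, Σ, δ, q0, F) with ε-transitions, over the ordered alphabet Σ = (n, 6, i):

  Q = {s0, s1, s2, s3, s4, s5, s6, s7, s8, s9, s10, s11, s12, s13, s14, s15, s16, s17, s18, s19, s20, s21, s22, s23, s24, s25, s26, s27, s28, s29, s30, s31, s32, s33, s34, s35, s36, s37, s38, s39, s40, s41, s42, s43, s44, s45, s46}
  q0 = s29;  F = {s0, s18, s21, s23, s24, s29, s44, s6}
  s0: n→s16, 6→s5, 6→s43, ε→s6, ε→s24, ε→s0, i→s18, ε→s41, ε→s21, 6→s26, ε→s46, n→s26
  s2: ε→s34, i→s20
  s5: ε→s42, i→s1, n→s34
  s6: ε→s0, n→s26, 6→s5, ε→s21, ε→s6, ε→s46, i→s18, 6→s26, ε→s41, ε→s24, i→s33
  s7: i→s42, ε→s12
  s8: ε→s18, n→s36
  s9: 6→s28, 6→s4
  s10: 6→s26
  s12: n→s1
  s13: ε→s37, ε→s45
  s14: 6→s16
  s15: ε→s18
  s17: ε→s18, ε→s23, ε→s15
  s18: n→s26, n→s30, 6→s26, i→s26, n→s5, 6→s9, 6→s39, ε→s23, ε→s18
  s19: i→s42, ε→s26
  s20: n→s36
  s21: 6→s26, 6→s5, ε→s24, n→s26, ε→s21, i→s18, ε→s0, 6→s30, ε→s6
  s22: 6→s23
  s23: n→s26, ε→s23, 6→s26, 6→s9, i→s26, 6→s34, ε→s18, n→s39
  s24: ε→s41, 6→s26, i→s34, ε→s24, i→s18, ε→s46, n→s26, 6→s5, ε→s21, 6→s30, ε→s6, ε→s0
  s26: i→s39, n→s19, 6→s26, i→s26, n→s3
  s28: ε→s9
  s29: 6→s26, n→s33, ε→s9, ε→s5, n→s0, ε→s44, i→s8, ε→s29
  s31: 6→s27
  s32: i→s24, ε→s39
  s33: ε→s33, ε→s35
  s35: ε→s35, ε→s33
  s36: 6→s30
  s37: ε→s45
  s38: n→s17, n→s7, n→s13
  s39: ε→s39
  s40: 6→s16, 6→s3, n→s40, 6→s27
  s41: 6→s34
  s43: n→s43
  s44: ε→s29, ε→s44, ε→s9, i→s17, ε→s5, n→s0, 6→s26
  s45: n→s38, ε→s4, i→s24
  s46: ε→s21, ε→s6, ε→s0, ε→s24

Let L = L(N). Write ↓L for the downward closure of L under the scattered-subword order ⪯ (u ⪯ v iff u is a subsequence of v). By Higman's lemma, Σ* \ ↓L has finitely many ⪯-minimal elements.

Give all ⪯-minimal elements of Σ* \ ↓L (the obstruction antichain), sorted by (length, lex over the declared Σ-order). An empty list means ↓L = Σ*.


|Q|=47, |F|=8, |δ|=132 (58 ε).
min D↑ (4 st, q0=0, F={2}): 0:n→1,6→2,i→3 1:n→2,6→2,i→3 2:n→2,6→2,i→2 3:n→2,6→2,i→2 (ε-aug+det+¬).
'6': N↓-sim [30, 13] end={s1,s19,s26,s28,s3,s30,s34,s39,s4,s42,s43,s5,…} — reject; 1/1 del acc.
'nn': |S_i|=[30, 25, 11] end={s1,s16,s19,s26,s3,s30,s34,s39,s42,s43,s5} ∉↓L; 2/2 single-dels accept.
'in': run [30, 20, 10] end={s1,s19,s26,s3,s30,s34,s36,s39,s42,s5} rej; 2/2 single-dels accept.
'ii': |S_i|=[30, 20, 6] end={s1,s19,s26,s3,s39,s42} — reject; 2/2 single-dels accept.
4 obstructions.

A = [6, nn, in, ii].


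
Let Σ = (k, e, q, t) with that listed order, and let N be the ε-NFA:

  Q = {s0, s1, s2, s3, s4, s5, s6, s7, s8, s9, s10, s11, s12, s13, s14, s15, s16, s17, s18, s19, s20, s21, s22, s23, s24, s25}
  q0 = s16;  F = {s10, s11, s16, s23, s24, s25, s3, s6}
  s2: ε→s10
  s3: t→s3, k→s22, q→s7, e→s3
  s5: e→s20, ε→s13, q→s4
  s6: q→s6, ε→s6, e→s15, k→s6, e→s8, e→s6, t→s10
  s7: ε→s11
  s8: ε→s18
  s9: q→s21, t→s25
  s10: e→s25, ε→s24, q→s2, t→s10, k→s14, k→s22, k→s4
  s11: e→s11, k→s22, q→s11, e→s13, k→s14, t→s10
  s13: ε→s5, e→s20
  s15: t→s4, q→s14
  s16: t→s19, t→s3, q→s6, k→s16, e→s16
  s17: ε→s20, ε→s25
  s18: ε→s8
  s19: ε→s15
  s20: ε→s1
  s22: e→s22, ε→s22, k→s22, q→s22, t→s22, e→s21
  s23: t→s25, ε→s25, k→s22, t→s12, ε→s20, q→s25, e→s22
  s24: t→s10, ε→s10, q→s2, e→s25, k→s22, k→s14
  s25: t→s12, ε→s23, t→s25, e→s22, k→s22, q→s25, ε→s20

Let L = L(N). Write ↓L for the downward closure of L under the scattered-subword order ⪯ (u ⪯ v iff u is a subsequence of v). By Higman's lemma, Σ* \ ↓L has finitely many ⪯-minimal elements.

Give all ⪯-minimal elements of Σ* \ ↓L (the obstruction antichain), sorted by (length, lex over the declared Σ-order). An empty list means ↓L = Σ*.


A = [tk, qtee].

|Q|=26, |F|=8, |δ|=72 (18 ε).
min D↑ (7 st, q0=0, F={4}): 0:k→0,e→0,q→1,t→2 1:k→1,e→1,q→1,t→3 2:k→4,e→2,q→5,t→2 3:k→4,e→6,q→3,t→3 4:k→4,e→4,q→4,t→4 5:k→4,e→5,q→5,t→3 6:k→4,e→4,q→6,t→6.
'tk': run [23, 19, 4] end={s14,s21,s22,s4} ∉↓L; 2/2 single-dels accept.
'qtee': N↓-sim [23, 20, 12, 7, 2] end={s21,s22} rej; 4/4 del acc.
2 minimals (antichain).


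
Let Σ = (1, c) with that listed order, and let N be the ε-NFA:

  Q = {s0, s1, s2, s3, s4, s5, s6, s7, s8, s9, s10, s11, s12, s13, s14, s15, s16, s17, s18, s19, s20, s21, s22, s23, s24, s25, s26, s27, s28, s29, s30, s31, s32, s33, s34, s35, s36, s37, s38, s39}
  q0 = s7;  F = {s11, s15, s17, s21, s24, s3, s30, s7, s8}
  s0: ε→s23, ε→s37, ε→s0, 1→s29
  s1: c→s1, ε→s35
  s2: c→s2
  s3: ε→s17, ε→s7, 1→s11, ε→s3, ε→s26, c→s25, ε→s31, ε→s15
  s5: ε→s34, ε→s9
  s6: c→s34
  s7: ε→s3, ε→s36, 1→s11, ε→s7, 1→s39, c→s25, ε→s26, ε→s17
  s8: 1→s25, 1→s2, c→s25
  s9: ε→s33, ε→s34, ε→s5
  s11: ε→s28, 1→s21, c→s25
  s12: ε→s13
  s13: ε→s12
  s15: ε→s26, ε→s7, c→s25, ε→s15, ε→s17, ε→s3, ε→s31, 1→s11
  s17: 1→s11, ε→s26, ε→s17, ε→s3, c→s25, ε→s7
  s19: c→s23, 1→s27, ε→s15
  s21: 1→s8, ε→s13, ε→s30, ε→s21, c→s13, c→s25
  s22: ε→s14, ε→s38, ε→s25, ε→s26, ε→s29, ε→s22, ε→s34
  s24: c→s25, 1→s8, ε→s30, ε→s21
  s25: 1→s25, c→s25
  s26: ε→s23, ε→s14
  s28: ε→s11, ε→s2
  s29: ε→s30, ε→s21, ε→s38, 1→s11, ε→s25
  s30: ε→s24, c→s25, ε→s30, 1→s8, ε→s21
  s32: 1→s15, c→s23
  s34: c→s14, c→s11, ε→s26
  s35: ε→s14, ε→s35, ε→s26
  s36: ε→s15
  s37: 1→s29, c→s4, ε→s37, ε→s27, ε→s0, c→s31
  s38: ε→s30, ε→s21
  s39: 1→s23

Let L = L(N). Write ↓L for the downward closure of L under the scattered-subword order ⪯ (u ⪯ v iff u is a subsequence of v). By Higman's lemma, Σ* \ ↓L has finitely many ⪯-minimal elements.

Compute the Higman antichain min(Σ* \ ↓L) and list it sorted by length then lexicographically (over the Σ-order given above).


|Q|=40, |F|=9, |δ|=105 (67 ε).
min D↑ (5 st, q0=0, F={2}): 0:1→1,c→2 1:1→3,c→2 2:1→2,c→2 3:1→4,c→2 4:1→2,c→2.
'c': |S_i|=[20, 4] end={s12,s13,s2,s25} rej; 1/1 single-dels accept.
'1111': N↓-sim [20, 12, 9, 3, 2] end={s2,s25} — reject; 4/4 deletions ∈↓L.
2 obstructions.

min(Σ*\↓L) = [c, 1111].
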